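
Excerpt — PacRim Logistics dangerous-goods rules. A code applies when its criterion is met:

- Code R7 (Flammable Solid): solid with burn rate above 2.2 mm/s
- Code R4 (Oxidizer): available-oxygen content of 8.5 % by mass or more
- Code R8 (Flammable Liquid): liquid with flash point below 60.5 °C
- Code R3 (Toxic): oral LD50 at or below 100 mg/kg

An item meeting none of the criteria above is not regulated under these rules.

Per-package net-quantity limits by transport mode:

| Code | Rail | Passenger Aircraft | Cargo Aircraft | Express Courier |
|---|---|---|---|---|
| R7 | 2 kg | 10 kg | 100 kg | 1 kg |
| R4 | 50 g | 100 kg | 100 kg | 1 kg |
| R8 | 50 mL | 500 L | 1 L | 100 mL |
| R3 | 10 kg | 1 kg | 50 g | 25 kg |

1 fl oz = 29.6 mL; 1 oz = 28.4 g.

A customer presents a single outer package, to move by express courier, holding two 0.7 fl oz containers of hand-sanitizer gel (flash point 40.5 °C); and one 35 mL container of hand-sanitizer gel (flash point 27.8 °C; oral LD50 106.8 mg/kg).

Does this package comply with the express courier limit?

Yes

Hand-sanitizer gel: flash point 40.5 °C < 60.5 °C → Code R8 (Flammable Liquid).
Hand-sanitizer gel: flash point 27.8 °C < 60.5 °C → Code R8 (Flammable Liquid).
Code R8 net quantity: (two 0.7 fl oz containers = 41.44 mL) + 35 mL = 76.44 mL.
76.44 mL ≤ 100 mL (express courier limit, Code R8) — within limit.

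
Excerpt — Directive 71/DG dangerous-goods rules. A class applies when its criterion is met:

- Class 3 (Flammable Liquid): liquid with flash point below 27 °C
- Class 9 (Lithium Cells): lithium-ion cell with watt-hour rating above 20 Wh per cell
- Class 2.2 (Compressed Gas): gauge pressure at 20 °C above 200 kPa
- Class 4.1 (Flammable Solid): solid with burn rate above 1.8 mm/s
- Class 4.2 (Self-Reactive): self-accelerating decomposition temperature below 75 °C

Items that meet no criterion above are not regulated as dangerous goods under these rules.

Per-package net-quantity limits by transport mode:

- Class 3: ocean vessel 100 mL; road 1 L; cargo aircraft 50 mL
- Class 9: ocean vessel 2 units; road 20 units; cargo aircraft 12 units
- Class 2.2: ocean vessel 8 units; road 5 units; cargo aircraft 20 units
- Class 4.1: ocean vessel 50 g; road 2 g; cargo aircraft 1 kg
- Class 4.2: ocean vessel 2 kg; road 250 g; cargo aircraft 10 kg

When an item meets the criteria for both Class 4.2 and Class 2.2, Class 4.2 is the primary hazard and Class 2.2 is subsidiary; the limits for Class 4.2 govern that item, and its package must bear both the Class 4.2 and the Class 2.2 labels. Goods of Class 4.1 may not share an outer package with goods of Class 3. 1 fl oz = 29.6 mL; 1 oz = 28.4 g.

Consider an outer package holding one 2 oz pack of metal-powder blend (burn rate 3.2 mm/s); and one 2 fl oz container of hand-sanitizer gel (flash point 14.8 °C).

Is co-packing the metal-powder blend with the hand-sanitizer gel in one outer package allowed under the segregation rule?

With burn rate 3.2 mm/s (> 1.8 mm/s), the metal-powder blend falls in Class 4.1.
The hand-sanitizer gel has flash point 14.8 °C, which is < 27 °C, so it is Class 3 (Flammable Liquid).
Class 4.1 and Class 3 may not share an outer package.

No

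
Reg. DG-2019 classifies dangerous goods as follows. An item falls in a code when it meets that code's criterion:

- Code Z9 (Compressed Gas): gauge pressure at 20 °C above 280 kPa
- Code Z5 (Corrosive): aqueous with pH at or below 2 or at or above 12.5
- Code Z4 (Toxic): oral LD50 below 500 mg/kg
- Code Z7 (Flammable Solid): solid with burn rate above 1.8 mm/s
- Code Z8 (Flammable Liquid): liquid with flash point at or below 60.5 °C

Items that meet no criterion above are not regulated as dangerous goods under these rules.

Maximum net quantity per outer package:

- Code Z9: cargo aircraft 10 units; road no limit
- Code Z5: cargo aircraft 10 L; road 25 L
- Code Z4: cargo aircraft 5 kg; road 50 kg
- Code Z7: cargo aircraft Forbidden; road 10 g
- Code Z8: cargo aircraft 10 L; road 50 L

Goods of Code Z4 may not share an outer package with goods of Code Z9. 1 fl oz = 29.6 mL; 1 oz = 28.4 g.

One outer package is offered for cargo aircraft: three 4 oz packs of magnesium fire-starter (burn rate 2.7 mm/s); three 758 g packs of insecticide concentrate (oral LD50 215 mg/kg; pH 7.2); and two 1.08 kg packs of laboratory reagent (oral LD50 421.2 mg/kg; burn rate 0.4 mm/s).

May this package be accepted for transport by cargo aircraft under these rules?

Burn rate 2.7 mm/s meets the Code Z7 criterion (Flammable Solid), so the magnesium fire-starter is Code Z7.
Insecticide concentrate: oral LD50 215 mg/kg < 500 mg/kg → Code Z4 (Toxic).
Laboratory reagent: oral LD50 421.2 mg/kg < 500 mg/kg → Code Z4 (Toxic).
Code Z4 net quantity: (three 758 g packs = 2.274 kg) + (two 1.08 kg packs = 2.16 kg) = 4.434 kg.
4.434 kg ≤ 5 kg (cargo aircraft limit, Code Z4) — within limit.
Code Z7 quantity: three 4 oz packs = 340.8 g.
Code Z7 is Forbidden by cargo aircraft.
The segregation rule (Code Z4 with Code Z9) does not apply to Code Z4 with Code Z7.

No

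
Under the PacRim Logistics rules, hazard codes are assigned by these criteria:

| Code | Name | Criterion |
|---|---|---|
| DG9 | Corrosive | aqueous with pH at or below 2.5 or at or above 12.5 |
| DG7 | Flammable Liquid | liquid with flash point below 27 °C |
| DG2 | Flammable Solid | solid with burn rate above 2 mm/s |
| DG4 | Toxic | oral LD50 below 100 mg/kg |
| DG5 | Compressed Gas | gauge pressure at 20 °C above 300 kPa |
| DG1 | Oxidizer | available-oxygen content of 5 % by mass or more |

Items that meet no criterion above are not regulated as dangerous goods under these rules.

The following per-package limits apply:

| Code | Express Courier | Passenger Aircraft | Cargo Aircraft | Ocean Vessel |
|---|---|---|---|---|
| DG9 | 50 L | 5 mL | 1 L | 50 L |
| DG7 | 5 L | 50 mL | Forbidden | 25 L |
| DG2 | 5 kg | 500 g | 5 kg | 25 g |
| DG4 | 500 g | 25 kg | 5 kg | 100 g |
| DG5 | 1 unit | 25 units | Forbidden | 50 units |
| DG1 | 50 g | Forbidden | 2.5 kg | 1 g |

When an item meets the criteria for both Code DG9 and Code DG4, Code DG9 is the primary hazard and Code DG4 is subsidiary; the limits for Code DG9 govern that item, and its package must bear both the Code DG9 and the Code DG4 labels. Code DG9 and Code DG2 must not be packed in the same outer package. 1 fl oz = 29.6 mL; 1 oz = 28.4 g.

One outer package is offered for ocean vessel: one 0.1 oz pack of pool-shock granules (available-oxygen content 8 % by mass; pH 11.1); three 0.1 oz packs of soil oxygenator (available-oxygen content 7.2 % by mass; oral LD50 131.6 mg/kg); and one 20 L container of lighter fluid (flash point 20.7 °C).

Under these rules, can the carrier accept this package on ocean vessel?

With available-oxygen content 8 % by mass (≥ 5 % by mass), the pool-shock granules fall in Code DG1.
With available-oxygen content 7.2 % by mass (≥ 5 % by mass), the soil oxygenator falls in Code DG1.
Flash point 20.7 °C meets the Code DG7 criterion (Flammable Liquid), so the lighter fluid is Code DG7.
Code DG1 net quantity: (one 0.1 oz pack = 2.84 g) + (three 0.1 oz packs = 8.52 g) = 11.36 g.
11.36 g exceeds the ocean vessel limit of 1 g for Code DG1.
Code DG7 quantity: 20 L.
That is within the Code DG7 ocean vessel limit of 25 L.
The segregation rule (Code DG9 with Code DG2) does not apply to Code DG1 with Code DG7.

No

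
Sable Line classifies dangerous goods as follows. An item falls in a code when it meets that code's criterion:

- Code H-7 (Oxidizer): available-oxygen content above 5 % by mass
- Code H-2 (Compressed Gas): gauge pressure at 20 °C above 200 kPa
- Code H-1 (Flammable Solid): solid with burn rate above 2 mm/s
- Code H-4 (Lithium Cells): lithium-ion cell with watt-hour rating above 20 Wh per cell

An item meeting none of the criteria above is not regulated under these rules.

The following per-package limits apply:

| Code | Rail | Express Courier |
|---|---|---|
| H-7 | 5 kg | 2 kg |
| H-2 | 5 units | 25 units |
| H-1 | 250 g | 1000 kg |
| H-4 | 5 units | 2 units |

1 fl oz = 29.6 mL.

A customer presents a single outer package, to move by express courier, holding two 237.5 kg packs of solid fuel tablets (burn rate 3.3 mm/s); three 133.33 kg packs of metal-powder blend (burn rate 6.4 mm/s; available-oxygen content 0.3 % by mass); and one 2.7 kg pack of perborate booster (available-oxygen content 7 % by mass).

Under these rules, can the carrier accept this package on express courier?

No

The solid fuel tablets have burn rate 3.3 mm/s, which is > 2 mm/s, so they are Code H-1 (Flammable Solid).
Burn rate 6.4 mm/s meets the Code H-1 criterion (Flammable Solid), so the metal-powder blend is Code H-1.
The perborate booster has available-oxygen content 7 % by mass, which is > 5 % by mass, so it is Code H-7 (Oxidizer).
Total Code H-1: (two 237.5 kg packs = 475 kg) + (three 133.33 kg packs = 399.99 kg) = 874.99 kg.
874.99 kg ≤ 1000 kg (express courier limit, Code H-1) — within limit.
Code H-7 quantity: 2.7 kg.
2.7 kg > 2 kg (express courier limit, Code H-7) — over the limit.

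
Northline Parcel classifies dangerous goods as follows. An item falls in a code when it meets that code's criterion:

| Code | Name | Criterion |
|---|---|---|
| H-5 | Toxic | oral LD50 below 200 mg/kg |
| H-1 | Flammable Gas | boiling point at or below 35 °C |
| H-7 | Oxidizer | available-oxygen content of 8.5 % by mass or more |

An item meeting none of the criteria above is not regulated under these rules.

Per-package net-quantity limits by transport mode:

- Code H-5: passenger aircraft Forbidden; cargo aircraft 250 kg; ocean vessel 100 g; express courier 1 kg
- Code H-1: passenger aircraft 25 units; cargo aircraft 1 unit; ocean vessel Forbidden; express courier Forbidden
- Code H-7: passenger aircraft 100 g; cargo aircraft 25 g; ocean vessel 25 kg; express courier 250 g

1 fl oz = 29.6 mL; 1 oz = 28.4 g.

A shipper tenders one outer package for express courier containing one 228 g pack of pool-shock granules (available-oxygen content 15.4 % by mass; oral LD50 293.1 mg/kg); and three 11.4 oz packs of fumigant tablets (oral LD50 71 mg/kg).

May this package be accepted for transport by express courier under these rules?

Yes

With available-oxygen content 15.4 % by mass (≥ 8.5 % by mass), the pool-shock granules fall in Code H-7.
With oral LD50 71 mg/kg (< 200 mg/kg), the fumigant tablets fall in Code H-5.
Code H-7 quantity: 228 g.
228 g ≤ 250 g (express courier limit, Code H-7) — within limit.
Code H-5 quantity: three 11.4 oz packs = 971.28 g.
971.28 g is within the express courier limit of 1 kg for Code H-5.
Every hazard code is within its express courier limit and no segregation rule is violated.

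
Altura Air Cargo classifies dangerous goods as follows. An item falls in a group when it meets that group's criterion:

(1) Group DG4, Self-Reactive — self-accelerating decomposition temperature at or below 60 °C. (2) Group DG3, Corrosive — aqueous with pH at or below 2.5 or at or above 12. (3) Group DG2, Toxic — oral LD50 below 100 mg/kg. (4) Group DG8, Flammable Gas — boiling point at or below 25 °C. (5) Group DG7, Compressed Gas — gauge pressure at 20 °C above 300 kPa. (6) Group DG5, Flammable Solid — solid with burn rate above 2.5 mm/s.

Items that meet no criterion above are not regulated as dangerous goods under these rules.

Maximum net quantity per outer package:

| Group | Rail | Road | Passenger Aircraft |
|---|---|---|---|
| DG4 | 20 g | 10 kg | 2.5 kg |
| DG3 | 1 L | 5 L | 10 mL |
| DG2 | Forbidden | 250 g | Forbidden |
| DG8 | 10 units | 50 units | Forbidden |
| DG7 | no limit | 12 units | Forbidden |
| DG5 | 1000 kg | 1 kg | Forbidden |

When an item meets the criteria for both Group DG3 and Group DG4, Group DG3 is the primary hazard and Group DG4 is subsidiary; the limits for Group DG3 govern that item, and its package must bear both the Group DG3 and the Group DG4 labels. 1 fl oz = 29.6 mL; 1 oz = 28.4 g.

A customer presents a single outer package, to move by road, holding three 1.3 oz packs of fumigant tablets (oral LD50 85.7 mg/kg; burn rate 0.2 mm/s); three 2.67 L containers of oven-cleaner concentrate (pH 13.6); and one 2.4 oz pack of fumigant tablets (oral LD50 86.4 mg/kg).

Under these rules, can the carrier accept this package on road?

With oral LD50 85.7 mg/kg (< 100 mg/kg), the fumigant tablets fall in Group DG2.
pH 13.6 meets the Group DG3 criterion (Corrosive), so the oven-cleaner concentrate is Group DG3.
With oral LD50 86.4 mg/kg (< 100 mg/kg), the fumigant tablets fall in Group DG2.
Group DG3 quantity: three 2.67 L containers = 8.01 L.
That exceeds the Group DG3 road limit of 5 L.
Total Group DG2: (three 1.3 oz packs = 110.76 g) + (one 2.4 oz pack = 68.16 g) = 178.92 g.
That is within the Group DG2 road limit of 250 g.

No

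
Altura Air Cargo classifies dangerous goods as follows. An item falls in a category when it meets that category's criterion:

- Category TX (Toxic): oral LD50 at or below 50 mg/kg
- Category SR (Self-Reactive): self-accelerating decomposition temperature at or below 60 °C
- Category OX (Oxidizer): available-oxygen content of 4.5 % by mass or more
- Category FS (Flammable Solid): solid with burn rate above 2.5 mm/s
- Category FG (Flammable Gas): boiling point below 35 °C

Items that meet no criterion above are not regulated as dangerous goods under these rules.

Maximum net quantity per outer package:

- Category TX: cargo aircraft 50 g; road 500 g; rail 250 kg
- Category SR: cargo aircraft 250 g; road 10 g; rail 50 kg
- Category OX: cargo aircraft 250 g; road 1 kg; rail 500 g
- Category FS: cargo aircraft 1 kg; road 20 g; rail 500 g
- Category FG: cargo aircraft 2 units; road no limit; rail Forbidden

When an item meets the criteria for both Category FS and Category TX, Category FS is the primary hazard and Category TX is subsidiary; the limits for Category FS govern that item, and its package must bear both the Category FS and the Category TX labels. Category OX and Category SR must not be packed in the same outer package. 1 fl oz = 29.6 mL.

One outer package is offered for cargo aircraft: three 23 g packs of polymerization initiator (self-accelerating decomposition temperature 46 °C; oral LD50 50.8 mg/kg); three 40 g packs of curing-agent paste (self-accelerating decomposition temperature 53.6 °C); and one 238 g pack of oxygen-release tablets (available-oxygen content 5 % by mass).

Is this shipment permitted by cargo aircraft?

The polymerization initiator has self-accelerating decomposition temperature 46 °C, which is ≤ 60 °C, so it is Category SR (Self-Reactive).
Curing-agent paste: self-accelerating decomposition temperature 53.6 °C ≤ 60 °C → Category SR (Self-Reactive).
With available-oxygen content 5 % by mass (≥ 4.5 % by mass), the oxygen-release tablets fall in Category OX.
Category OX quantity: 238 g.
238 g ≤ 250 g (cargo aircraft limit, Category OX) — within limit.
Category SR net quantity: (three 23 g packs = 69 g) + (three 40 g packs = 120 g) = 189 g.
That is within the Category SR cargo aircraft limit of 250 g.
Category OX and Category SR may not share an outer package.

No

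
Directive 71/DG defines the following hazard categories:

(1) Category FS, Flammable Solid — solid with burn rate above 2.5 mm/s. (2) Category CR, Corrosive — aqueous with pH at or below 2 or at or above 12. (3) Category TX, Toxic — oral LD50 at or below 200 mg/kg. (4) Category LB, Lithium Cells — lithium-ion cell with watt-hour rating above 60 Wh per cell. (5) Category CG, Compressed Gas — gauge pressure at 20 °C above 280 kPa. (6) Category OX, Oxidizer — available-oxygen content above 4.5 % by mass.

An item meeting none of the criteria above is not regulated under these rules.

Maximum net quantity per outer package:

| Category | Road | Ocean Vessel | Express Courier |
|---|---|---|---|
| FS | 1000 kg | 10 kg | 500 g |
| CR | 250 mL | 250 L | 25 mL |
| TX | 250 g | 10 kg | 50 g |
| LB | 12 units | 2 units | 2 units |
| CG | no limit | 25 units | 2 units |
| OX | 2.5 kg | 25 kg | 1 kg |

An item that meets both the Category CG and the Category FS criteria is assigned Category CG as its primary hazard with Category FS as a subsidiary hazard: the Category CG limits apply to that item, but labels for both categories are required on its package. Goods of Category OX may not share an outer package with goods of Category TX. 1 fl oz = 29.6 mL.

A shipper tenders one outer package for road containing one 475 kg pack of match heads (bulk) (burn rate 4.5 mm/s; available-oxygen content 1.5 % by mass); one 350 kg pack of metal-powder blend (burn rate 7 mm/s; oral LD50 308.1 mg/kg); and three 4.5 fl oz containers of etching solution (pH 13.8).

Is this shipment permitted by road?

No

Match heads (bulk): burn rate 4.5 mm/s > 2.5 mm/s → Category FS (Flammable Solid).
Metal-powder blend: burn rate 7 mm/s > 2.5 mm/s → Category FS (Flammable Solid).
pH 13.8 meets the Category CR criterion (Corrosive), so the etching solution is Category CR.
Category CR quantity: three 4.5 fl oz containers = 399.6 mL.
399.6 mL exceeds the road limit of 250 mL for Category CR.
Category FS net quantity: 475 kg + 350 kg = 825 kg.
825 kg is within the road limit of 1000 kg for Category FS.
The segregation rule (Category OX with Category TX) does not apply to Category CR with Category FS.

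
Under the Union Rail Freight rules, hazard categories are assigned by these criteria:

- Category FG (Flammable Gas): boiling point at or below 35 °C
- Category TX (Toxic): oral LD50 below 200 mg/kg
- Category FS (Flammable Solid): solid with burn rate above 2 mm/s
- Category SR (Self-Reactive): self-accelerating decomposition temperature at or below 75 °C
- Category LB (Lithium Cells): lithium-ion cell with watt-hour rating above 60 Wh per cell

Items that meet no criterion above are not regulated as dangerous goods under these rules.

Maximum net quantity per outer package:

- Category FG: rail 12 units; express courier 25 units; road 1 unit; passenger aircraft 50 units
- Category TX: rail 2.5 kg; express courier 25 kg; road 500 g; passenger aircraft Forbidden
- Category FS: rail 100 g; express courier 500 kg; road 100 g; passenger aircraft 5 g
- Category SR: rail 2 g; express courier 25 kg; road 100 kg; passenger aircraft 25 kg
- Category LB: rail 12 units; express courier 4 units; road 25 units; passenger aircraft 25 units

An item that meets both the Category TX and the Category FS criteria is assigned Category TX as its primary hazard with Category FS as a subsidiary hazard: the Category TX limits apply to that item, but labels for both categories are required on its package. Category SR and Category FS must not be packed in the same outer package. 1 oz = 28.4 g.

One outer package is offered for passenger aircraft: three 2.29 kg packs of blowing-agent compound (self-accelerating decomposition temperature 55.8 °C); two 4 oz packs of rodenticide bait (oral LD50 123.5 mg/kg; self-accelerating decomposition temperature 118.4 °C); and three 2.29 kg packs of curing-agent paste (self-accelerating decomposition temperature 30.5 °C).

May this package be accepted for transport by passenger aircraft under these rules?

No

Blowing-agent compound: self-accelerating decomposition temperature 55.8 °C ≤ 75 °C → Category SR (Self-Reactive).
Rodenticide bait: oral LD50 123.5 mg/kg < 200 mg/kg → Category TX (Toxic).
Curing-agent paste: self-accelerating decomposition temperature 30.5 °C ≤ 75 °C → Category SR (Self-Reactive).
Total Category SR: (three 2.29 kg packs = 6.87 kg) + (three 2.29 kg packs = 6.87 kg) = 13.74 kg.
13.74 kg is within the passenger aircraft limit of 25 kg for Category SR.
Category TX quantity: two 4 oz packs = 227.2 g.
By passenger aircraft, Category TX is Forbidden regardless of quantity.
The segregation rule (Category SR with Category FS) does not apply to Category SR with Category TX.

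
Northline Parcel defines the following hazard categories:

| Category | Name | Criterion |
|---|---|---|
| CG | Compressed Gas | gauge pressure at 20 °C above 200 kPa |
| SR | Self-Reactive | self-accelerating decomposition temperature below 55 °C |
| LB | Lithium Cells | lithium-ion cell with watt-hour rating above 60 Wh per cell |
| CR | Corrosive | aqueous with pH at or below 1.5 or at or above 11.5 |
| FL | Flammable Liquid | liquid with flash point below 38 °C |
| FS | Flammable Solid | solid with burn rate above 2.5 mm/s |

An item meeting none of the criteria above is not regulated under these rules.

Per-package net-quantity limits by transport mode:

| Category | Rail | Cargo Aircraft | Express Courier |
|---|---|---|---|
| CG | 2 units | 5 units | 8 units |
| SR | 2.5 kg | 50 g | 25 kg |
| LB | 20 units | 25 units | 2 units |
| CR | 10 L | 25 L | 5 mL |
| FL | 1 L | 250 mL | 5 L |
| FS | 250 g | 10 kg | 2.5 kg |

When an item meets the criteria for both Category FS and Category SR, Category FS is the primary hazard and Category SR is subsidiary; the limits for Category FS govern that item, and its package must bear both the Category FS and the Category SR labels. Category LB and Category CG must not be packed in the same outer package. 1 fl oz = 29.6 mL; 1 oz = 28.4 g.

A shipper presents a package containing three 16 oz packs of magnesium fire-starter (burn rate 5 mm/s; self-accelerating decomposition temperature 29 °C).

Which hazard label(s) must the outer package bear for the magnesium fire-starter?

Category FS and SR

The magnesium fire-starter has burn rate 5 mm/s, which is > 2.5 mm/s, so it is Category FS (Flammable Solid).
Magnesium fire-starter: self-accelerating decomposition temperature 29 °C < 55 °C → Category SR (Self-Reactive).
By the precedence rule Category FS is primary and Category SR is subsidiary, and that rule requires both labels on the package.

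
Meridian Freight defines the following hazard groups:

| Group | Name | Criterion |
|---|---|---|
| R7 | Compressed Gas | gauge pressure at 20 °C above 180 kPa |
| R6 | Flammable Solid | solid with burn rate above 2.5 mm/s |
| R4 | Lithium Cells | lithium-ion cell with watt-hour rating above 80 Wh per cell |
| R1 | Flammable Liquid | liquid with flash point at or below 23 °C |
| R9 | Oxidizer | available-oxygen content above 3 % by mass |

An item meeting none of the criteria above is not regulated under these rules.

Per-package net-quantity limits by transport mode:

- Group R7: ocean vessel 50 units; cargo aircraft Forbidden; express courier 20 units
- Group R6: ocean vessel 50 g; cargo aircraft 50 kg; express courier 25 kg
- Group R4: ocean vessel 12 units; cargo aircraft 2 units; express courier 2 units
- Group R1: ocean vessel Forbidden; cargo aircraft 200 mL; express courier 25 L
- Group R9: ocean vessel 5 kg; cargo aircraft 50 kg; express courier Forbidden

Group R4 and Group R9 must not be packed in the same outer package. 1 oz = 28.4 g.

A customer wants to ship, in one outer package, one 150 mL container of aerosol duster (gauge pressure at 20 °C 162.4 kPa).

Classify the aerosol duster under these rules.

Not regulated

gauge pressure at 20 °C 162.4 kPa is not above 180 kPa, so Group R7 does not apply.
No criterion is met, so the item is not regulated.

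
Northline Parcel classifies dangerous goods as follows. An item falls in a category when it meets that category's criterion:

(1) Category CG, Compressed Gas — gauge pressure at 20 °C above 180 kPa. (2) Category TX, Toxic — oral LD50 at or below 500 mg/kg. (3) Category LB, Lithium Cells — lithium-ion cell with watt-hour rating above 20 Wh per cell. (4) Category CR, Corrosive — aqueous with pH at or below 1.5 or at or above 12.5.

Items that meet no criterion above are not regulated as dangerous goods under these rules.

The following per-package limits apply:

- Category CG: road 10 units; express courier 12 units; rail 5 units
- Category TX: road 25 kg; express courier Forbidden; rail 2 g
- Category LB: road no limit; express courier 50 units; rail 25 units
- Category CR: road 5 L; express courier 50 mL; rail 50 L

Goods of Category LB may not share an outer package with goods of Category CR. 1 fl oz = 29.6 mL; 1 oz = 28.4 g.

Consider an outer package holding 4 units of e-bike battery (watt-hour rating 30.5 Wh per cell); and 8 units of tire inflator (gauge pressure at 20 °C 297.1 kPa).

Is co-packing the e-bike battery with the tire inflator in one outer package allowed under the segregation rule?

Watt-hour rating 30.5 Wh per cell meets the Category LB criterion (Lithium Cells), so the e-bike battery is Category LB.
The tire inflator has gauge pressure at 20 °C 297.1 kPa, which is > 180 kPa, so it is Category CG (Compressed Gas).
No segregation rule bars Category LB with Category CG.

Yes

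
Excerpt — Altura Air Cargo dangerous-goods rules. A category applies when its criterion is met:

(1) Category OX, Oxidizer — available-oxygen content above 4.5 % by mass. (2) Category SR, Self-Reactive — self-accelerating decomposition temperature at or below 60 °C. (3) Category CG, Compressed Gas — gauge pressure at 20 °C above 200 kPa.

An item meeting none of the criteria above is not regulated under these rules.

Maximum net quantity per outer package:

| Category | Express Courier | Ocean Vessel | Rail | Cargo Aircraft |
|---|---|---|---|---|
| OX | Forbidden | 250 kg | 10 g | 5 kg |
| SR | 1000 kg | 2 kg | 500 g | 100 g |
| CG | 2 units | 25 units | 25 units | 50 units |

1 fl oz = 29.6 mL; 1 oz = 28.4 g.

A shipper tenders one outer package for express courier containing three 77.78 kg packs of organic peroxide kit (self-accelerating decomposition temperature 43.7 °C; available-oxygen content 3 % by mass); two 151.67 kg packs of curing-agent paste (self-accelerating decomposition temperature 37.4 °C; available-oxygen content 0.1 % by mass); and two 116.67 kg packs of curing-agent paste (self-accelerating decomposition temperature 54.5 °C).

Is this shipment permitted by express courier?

Yes

Self-accelerating decomposition temperature 43.7 °C meets the Category SR criterion (Self-Reactive), so the organic peroxide kit is Category SR.
Self-accelerating decomposition temperature 37.4 °C meets the Category SR criterion (Self-Reactive), so the curing-agent paste is Category SR.
Self-accelerating decomposition temperature 54.5 °C meets the Category SR criterion (Self-Reactive), so the curing-agent paste is Category SR.
Category SR net quantity: (three 77.78 kg packs = 233.34 kg) + (two 151.67 kg packs = 303.34 kg) + (two 116.67 kg packs = 233.34 kg) = 770.02 kg.
770.02 kg ≤ 1000 kg (express courier limit, Category SR) — within limit.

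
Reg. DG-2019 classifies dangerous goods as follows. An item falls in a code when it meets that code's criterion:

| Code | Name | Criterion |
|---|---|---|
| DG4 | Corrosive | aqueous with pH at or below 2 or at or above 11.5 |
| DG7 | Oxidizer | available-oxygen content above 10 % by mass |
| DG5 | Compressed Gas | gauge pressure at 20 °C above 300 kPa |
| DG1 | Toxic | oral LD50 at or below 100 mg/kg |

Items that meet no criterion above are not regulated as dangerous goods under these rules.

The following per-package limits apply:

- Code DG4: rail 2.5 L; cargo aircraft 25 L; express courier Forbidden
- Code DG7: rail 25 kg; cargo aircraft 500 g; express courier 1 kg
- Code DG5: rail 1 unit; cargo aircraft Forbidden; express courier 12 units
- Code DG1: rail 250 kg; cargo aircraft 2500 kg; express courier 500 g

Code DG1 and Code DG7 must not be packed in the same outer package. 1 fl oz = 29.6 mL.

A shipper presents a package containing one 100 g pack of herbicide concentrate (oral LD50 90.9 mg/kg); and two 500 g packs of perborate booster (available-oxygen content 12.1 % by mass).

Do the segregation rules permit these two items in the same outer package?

No

Oral LD50 90.9 mg/kg meets the Code DG1 criterion (Toxic), so the herbicide concentrate is Code DG1.
Available-oxygen content 12.1 % by mass meets the Code DG7 criterion (Oxidizer), so the perborate booster is Code DG7.
Code DG1 and Code DG7 may not share an outer package.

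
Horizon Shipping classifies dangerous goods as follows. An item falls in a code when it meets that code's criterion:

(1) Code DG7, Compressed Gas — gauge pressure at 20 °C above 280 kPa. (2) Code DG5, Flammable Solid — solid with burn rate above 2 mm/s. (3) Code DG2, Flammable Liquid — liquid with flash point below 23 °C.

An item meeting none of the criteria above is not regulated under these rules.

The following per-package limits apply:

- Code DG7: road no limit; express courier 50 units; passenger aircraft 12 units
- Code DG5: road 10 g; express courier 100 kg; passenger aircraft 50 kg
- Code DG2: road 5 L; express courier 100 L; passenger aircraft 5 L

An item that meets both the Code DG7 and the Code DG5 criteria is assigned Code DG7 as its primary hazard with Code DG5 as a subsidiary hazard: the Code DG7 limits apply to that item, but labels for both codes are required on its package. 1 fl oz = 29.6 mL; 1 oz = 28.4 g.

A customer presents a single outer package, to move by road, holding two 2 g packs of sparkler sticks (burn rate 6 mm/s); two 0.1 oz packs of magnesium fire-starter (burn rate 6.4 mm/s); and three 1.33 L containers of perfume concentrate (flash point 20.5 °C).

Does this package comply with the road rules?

Yes

Sparkler sticks: burn rate 6 mm/s > 2 mm/s → Code DG5 (Flammable Solid).
Magnesium fire-starter: burn rate 6.4 mm/s > 2 mm/s → Code DG5 (Flammable Solid).
Flash point 20.5 °C meets the Code DG2 criterion (Flammable Liquid), so the perfume concentrate is Code DG2.
Code DG5 net quantity: (two 2 g packs = 4 g) + (two 0.1 oz packs = 5.68 g) = 9.68 g.
That is within the Code DG5 road limit of 10 g.
Code DG2 quantity: three 1.33 L containers = 3.99 L.
3.99 L is within the road limit of 5 L for Code DG2.
Every hazard code is within its road limit and no segregation rule is violated.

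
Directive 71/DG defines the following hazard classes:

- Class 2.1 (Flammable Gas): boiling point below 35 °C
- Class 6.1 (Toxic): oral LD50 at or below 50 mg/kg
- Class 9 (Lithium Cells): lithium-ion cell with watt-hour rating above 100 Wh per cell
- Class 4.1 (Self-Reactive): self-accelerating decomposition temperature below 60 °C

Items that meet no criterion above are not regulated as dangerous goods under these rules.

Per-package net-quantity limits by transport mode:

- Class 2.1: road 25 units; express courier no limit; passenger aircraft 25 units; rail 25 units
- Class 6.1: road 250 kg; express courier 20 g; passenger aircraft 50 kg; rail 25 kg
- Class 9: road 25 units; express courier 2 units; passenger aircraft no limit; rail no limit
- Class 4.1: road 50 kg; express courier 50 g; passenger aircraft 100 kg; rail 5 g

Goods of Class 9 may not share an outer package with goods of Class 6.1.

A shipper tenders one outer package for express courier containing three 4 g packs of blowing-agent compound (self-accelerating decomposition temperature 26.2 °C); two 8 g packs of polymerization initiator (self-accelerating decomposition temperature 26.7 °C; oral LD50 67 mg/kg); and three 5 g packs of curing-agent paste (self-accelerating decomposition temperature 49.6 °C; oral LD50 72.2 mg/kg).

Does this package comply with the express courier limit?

With self-accelerating decomposition temperature 26.2 °C (< 60 °C), the blowing-agent compound falls in Class 4.1.
The polymerization initiator has self-accelerating decomposition temperature 26.7 °C, which is < 60 °C, so it is Class 4.1 (Self-Reactive).
With self-accelerating decomposition temperature 49.6 °C (< 60 °C), the curing-agent paste falls in Class 4.1.
Class 4.1 net quantity: (three 4 g packs = 12 g) + (two 8 g packs = 16 g) + (three 5 g packs = 15 g) = 43 g.
43 g ≤ 50 g (express courier limit, Class 4.1) — within limit.

Yes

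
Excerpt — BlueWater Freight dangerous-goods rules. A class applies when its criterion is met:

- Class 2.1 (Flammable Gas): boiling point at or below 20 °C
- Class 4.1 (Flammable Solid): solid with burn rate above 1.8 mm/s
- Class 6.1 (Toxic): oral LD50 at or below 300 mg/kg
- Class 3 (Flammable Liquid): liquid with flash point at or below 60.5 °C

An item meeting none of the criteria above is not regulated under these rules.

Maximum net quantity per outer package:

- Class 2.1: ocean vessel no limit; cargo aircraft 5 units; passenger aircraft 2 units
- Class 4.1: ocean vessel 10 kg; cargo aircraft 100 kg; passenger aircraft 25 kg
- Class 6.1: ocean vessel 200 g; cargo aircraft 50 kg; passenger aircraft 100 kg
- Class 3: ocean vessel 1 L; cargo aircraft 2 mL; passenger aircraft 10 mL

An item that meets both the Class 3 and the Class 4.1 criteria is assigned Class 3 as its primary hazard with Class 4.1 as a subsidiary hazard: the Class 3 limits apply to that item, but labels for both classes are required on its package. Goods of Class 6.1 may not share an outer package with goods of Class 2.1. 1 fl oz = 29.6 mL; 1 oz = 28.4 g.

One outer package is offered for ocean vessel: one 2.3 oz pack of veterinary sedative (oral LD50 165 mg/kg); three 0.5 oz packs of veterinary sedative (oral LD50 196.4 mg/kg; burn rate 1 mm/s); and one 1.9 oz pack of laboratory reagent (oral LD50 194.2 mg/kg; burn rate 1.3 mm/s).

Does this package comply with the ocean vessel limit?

Yes

The veterinary sedative has oral LD50 165 mg/kg, which is ≤ 300 mg/kg, so it is Class 6.1 (Toxic).
The veterinary sedative has oral LD50 196.4 mg/kg, which is ≤ 300 mg/kg, so it is Class 6.1 (Toxic).
With oral LD50 194.2 mg/kg (≤ 300 mg/kg), the laboratory reagent falls in Class 6.1.
Class 6.1 net quantity: (one 2.3 oz pack = 65.32 g) + (three 0.5 oz packs = 42.6 g) + (one 1.9 oz pack = 53.96 g) = 161.88 g.
That is within the Class 6.1 ocean vessel limit of 200 g.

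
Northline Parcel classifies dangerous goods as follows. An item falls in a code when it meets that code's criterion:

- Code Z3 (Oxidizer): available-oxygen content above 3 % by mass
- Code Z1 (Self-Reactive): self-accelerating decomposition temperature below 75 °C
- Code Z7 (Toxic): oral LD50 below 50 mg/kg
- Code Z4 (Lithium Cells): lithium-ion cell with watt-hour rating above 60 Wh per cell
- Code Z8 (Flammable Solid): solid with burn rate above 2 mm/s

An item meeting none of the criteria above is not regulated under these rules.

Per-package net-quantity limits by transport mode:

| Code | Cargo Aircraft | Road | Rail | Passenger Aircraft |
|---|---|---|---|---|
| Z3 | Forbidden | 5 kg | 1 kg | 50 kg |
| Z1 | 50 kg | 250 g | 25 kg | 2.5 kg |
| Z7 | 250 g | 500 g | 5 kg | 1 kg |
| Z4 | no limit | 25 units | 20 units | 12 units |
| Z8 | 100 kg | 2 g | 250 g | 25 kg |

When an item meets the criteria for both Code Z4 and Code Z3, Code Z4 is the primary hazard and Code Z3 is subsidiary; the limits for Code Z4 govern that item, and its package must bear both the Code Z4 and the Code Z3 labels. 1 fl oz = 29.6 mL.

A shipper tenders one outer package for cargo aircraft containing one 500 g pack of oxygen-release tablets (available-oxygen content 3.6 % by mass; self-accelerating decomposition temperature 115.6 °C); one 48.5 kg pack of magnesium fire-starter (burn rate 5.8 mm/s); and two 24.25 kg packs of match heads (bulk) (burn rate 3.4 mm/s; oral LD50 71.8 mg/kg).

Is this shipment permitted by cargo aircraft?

The oxygen-release tablets have available-oxygen content 3.6 % by mass, which is > 3 % by mass, so they are Code Z3 (Oxidizer).
With burn rate 5.8 mm/s (> 2 mm/s), the magnesium fire-starter falls in Code Z8.
Burn rate 3.4 mm/s meets the Code Z8 criterion (Flammable Solid), so the match heads (bulk) are Code Z8.
Total Code Z8: 48.5 kg + (two 24.25 kg packs = 48.5 kg) = 97 kg.
97 kg ≤ 100 kg (cargo aircraft limit, Code Z8) — within limit.
Code Z3 quantity: 500 g.
By cargo aircraft, Code Z3 is Forbidden regardless of quantity.

No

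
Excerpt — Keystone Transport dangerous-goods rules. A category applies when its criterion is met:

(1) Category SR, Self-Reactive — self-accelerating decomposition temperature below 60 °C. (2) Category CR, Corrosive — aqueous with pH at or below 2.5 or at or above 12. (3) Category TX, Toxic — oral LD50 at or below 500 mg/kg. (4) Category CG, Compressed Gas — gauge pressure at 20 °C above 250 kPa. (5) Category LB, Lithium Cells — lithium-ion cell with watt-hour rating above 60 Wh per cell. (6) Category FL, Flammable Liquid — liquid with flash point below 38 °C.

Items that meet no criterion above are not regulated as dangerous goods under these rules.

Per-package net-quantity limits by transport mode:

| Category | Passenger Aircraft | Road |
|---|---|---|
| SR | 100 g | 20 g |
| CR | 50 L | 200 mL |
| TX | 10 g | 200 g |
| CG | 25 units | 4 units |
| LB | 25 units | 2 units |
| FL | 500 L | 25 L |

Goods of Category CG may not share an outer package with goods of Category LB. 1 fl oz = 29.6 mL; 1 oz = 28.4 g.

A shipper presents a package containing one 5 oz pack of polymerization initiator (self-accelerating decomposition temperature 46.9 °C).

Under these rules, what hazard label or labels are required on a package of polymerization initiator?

Category SR

Self-accelerating decomposition temperature 46.9 °C meets the Category SR criterion (Self-Reactive), so the polymerization initiator is Category SR.
Only the Category SR label is required.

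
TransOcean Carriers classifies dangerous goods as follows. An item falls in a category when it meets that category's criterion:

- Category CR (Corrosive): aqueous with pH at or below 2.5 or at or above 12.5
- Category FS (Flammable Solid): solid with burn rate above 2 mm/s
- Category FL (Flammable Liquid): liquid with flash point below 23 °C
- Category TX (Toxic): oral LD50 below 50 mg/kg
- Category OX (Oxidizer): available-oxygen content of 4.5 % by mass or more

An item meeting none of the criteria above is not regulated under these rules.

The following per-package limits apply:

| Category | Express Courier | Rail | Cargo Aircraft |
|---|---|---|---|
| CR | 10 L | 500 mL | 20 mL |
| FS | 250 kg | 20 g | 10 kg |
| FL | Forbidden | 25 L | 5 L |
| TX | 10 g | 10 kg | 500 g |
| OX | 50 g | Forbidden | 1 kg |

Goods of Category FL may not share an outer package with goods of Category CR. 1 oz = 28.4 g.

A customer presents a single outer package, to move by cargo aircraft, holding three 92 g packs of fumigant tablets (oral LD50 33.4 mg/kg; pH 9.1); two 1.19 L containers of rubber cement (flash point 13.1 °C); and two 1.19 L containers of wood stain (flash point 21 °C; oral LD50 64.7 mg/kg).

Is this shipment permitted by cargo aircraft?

Yes

With oral LD50 33.4 mg/kg (< 50 mg/kg), the fumigant tablets fall in Category TX.
Rubber cement: flash point 13.1 °C < 23 °C → Category FL (Flammable Liquid).
With flash point 21 °C (< 23 °C), the wood stain falls in Category FL.
Category FL net quantity: (two 1.19 L containers = 2.38 L) + (two 1.19 L containers = 2.38 L) = 4.76 L.
4.76 L ≤ 5 L (cargo aircraft limit, Category FL) — within limit.
Category TX quantity: three 92 g packs = 276 g.
276 g is within the cargo aircraft limit of 500 g for Category TX.
The segregation rule (Category FL with Category CR) does not apply to Category FL with Category TX.
Every hazard category is within its cargo aircraft limit and no segregation rule is violated.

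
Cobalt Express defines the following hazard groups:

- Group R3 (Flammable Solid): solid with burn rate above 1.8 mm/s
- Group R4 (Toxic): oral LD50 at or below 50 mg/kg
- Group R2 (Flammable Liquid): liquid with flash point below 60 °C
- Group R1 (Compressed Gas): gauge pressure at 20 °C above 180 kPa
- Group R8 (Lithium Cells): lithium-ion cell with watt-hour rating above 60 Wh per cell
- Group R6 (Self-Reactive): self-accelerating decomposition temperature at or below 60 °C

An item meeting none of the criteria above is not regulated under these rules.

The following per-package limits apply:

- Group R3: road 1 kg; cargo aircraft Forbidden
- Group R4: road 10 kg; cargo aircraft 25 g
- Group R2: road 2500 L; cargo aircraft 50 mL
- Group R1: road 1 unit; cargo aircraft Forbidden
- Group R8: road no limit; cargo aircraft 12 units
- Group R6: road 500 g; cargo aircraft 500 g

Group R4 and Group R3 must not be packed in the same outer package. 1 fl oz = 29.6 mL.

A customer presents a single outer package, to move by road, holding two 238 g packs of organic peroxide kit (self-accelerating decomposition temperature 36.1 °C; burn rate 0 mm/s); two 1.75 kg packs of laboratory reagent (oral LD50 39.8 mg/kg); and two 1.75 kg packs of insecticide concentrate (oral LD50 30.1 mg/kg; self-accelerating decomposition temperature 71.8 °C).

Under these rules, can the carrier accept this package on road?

Yes

The organic peroxide kit has self-accelerating decomposition temperature 36.1 °C, which is ≤ 60 °C, so it is Group R6 (Self-Reactive).
Laboratory reagent: oral LD50 39.8 mg/kg ≤ 50 mg/kg → Group R4 (Toxic).
The insecticide concentrate has oral LD50 30.1 mg/kg, which is ≤ 50 mg/kg, so it is Group R4 (Toxic).
Total Group R4: (two 1.75 kg packs = 3.5 kg) + (two 1.75 kg packs = 3.5 kg) = 7 kg.
7 kg ≤ 10 kg (road limit, Group R4) — within limit.
Group R6 quantity: two 238 g packs = 476 g.
476 g ≤ 500 g (road limit, Group R6) — within limit.
The segregation rule (Group R4 with Group R3) does not apply to Group R4 with Group R6.
Every hazard group is within its road limit and no segregation rule is violated.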